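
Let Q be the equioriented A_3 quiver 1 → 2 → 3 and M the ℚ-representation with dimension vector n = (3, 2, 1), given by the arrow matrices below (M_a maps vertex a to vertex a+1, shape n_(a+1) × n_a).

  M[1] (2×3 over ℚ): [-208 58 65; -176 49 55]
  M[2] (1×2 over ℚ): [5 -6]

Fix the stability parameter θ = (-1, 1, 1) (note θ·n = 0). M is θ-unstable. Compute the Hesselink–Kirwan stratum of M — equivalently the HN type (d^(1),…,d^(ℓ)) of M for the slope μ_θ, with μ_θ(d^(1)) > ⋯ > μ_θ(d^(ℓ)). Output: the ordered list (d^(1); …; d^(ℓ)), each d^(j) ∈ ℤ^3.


Via rank(M_{q-1}∘⋯∘M_p): M ≅ I[1,1], I[1,2], I[1,3].
μ_θ-semistable layers: μ^(1)=1; μ^(2)=-1

((0, 2, 1); (3, 0, 0))


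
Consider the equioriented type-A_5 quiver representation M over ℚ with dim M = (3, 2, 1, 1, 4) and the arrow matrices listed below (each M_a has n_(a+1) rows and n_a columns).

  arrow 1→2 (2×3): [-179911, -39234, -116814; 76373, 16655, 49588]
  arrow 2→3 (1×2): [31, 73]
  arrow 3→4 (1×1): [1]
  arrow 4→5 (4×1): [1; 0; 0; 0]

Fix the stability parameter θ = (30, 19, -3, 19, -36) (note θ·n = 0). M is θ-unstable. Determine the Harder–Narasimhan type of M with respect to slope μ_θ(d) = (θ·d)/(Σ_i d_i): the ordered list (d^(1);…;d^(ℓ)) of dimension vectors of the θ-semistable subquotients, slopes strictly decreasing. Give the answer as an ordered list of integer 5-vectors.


Barcode: M ≅ I[1,1], I[1,2], I[1,5], I[5,5]^3. HN layers by μ_θ (4 steps, strictly decreasing):
  μ^(1)=30; μ^(2)=49/2; μ^(3)=29/5; μ^(4)=-36

((1, 0, 0, 0, 0); (1, 1, 0, 0, 0); (1, 1, 1, 1, 1); (0, 0, 0, 0, 3))


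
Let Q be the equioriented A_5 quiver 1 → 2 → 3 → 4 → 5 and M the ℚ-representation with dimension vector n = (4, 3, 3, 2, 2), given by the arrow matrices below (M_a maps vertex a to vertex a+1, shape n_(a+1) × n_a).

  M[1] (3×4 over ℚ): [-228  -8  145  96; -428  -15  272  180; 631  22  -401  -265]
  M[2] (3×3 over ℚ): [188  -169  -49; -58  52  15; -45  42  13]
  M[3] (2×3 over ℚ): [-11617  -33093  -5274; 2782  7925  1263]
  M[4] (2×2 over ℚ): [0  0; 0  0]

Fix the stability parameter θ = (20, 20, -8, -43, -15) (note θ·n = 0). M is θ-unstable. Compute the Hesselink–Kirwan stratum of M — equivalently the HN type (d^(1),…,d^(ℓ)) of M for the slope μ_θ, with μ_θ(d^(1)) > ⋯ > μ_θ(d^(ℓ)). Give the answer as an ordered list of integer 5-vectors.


Barcode: M ≅ I[1,1], I[1,3], I[1,4]^2, I[5,5]^2. HN layers by μ_θ (4 steps, strictly decreasing):
  μ^(1)=20; μ^(2)=32/3; μ^(3)=-11/4; μ^(4)=-15

((1, 0, 0, 0, 0); (1, 1, 1, 0, 0); (2, 2, 2, 2, 0); (0, 0, 0, 0, 2))


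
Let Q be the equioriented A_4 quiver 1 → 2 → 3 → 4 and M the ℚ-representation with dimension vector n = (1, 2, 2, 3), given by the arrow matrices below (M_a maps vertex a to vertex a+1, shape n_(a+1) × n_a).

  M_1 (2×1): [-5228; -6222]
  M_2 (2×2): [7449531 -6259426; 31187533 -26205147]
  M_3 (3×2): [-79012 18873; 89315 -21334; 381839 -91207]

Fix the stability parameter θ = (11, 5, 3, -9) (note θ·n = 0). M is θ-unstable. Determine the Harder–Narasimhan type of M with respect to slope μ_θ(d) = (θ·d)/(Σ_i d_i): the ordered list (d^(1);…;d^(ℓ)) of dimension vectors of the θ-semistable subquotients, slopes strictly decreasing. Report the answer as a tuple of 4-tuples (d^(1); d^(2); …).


Interval decomposition of M: I[1,4], I[2,4], I[4,4].
HN type (ℓ=3): μ^(1)=5/2; μ^(2)=-1/3; μ^(3)=-9

((1, 1, 1, 1); (0, 1, 1, 1); (0, 0, 0, 1))


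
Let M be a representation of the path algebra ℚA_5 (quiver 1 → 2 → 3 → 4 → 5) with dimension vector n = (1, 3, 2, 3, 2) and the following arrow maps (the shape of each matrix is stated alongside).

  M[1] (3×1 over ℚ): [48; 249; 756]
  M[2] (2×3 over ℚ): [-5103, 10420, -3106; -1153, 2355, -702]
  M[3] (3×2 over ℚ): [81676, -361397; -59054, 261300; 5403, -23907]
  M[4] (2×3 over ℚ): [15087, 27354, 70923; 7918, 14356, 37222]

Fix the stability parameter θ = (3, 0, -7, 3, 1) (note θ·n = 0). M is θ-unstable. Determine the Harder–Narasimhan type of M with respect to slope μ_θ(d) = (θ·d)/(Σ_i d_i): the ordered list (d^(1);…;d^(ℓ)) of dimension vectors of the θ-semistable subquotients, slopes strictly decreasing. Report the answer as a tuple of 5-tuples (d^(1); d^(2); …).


Interval decomposition of M: I[1,4], I[2,2], I[2,5], I[4,4], I[5,5].
HN type (ℓ=6): μ^(1)=3; μ^(2)=2; μ^(3)=1; μ^(4)=0; μ^(5)=-4/3; μ^(6)=-7/2

((0, 0, 0, 2, 0); (0, 0, 0, 1, 1); (0, 0, 0, 0, 1); (0, 1, 0, 0, 0); (1, 1, 1, 0, 0); (0, 1, 1, 0, 0))


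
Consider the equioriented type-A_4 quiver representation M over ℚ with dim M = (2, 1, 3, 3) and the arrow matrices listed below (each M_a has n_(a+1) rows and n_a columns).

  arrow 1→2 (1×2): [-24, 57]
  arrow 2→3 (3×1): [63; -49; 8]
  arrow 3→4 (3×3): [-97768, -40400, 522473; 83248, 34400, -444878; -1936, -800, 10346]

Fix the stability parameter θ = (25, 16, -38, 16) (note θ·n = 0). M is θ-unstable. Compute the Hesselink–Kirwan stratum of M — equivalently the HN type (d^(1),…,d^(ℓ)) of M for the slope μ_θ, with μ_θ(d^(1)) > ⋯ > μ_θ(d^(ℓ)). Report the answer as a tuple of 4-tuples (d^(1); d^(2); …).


Via rank(M_{q-1}∘⋯∘M_p): M ≅ I[1,1], I[1,3], I[3,3], I[3,4], I[4,4]^2.
μ_θ-semistable layers: μ^(1)=25; μ^(2)=16; μ^(3)=1; μ^(4)=-38

((1, 0, 0, 0); (0, 0, 0, 3); (1, 1, 1, 0); (0, 0, 2, 0))


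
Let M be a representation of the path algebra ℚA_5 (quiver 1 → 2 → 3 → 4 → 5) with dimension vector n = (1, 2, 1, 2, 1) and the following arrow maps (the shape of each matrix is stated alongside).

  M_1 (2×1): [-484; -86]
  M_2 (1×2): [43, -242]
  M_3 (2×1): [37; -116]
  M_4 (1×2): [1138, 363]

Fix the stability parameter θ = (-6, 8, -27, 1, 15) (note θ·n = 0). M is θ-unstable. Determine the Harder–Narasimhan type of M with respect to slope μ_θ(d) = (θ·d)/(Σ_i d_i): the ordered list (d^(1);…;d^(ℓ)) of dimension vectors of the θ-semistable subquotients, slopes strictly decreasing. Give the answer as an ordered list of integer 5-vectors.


Barcode: M ≅ I[1,2], I[2,5], I[4,4]. HN layers by μ_θ (5 steps, strictly decreasing):
  μ^(1)=15; μ^(2)=8; μ^(3)=1; μ^(4)=-6; μ^(5)=-19/2

((0, 0, 0, 0, 1); (0, 1, 0, 0, 0); (0, 0, 0, 2, 0); (1, 0, 0, 0, 0); (0, 1, 1, 0, 0))


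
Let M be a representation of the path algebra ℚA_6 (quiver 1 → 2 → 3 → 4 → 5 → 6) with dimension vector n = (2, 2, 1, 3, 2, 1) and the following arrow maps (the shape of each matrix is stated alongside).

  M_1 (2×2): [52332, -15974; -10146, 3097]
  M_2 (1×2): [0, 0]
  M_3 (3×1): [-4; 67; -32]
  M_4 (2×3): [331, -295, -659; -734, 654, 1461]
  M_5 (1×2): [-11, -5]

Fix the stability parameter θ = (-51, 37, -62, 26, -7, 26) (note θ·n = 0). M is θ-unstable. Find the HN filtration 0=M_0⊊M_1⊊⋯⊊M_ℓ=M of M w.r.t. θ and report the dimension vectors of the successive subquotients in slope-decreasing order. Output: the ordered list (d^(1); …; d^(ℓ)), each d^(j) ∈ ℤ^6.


Via rank(M_{q-1}∘⋯∘M_p): M ≅ I[1,1], I[1,2], I[2,2], I[3,6], I[4,4], I[4,5].
μ_θ-semistable layers: μ^(1)=37; μ^(2)=26; μ^(3)=19/2; μ^(4)=-51; μ^(5)=-62

((0, 2, 0, 0, 0, 0); (0, 0, 0, 1, 0, 1); (0, 0, 0, 2, 2, 0); (2, 0, 0, 0, 0, 0); (0, 0, 1, 0, 0, 0))


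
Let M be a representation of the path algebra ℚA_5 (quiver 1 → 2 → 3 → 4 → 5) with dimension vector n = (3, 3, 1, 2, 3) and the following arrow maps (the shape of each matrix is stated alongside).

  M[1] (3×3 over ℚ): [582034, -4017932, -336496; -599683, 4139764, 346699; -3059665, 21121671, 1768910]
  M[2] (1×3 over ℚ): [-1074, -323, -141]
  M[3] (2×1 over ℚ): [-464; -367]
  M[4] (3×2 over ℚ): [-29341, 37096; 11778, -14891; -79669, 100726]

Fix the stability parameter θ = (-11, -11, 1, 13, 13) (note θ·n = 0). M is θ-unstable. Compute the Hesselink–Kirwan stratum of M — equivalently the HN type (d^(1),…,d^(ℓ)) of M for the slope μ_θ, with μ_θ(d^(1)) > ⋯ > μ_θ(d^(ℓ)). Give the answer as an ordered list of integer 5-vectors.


Via rank(M_{q-1}∘⋯∘M_p): M ≅ I[1,2]^2, I[1,5], I[4,5], I[5,5].
μ_θ-semistable layers: μ^(1)=13; μ^(2)=1; μ^(3)=-11

((0, 0, 0, 2, 3); (0, 0, 1, 0, 0); (3, 3, 0, 0, 0))


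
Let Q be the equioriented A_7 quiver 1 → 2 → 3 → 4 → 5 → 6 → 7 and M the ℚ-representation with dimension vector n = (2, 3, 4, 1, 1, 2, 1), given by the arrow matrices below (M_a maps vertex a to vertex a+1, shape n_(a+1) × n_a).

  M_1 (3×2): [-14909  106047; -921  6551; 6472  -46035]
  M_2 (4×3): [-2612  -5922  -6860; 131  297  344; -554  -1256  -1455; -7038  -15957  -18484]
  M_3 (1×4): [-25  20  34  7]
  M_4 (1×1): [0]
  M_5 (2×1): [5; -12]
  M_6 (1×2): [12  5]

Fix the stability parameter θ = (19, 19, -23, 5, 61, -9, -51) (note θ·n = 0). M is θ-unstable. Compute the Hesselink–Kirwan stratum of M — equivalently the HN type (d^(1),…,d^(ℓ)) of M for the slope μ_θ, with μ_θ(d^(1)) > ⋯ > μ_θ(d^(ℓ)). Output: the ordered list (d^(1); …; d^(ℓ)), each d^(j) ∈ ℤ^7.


Barcode: M ≅ I[1,3], I[1,4], I[2,3], I[3,3], I[5,6], I[6,7]. HN layers by μ_θ (5 steps, strictly decreasing):
  μ^(1)=26; μ^(2)=5; μ^(3)=-2; μ^(4)=-23; μ^(5)=-30

((0, 0, 0, 0, 1, 1, 0); (2, 2, 2, 1, 0, 0, 0); (0, 1, 1, 0, 0, 0, 0); (0, 0, 1, 0, 0, 0, 0); (0, 0, 0, 0, 0, 1, 1))


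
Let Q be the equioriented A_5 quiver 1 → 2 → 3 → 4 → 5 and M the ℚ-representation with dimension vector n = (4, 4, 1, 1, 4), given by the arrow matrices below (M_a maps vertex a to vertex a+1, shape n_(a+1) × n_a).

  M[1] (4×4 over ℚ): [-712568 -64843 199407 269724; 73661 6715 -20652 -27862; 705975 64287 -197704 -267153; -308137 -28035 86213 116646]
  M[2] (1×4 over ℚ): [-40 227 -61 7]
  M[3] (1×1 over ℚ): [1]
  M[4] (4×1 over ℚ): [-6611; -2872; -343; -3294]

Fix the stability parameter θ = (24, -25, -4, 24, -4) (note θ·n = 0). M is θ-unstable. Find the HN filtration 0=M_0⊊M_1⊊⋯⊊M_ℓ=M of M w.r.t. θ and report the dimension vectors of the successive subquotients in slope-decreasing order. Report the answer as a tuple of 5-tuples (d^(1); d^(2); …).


Via rank(M_{q-1}∘⋯∘M_p): M ≅ I[1,2]^3, I[1,5], I[5,5]^3.
μ_θ-semistable layers: μ^(1)=10; μ^(2)=-1/2; μ^(3)=-5/3; μ^(4)=-4

((0, 0, 0, 1, 1); (3, 3, 0, 0, 0); (1, 1, 1, 0, 0); (0, 0, 0, 0, 3))


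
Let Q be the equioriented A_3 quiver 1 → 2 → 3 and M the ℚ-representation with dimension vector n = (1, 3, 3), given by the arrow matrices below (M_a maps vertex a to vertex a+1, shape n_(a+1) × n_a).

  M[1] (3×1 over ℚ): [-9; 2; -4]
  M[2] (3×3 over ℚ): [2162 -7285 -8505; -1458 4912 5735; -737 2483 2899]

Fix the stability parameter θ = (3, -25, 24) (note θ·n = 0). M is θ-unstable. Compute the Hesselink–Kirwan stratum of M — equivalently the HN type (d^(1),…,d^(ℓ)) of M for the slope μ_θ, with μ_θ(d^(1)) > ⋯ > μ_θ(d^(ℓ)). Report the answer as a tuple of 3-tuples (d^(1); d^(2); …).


Barcode: M ≅ I[1,3], I[2,3]^2. HN layers by μ_θ (3 steps, strictly decreasing):
  μ^(1)=24; μ^(2)=-11; μ^(3)=-25

((0, 0, 3); (1, 1, 0); (0, 2, 0))


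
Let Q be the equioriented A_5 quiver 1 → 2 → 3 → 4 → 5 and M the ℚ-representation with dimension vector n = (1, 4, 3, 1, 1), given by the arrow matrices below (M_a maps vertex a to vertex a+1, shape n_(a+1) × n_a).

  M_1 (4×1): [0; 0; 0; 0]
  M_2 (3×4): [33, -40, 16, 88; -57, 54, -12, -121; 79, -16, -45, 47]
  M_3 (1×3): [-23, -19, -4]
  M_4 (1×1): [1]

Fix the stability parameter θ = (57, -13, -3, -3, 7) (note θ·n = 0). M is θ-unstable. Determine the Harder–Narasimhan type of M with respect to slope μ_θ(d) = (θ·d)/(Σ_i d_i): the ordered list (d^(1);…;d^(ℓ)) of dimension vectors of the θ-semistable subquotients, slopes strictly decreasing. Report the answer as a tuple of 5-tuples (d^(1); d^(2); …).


Interval decomposition of M: I[1,1], I[2,2], I[2,3]^2, I[2,5].
HN type (ℓ=4): μ^(1)=57; μ^(2)=7; μ^(3)=-3; μ^(4)=-13

((1, 0, 0, 0, 0); (0, 0, 0, 0, 1); (0, 0, 3, 1, 0); (0, 4, 0, 0, 0))


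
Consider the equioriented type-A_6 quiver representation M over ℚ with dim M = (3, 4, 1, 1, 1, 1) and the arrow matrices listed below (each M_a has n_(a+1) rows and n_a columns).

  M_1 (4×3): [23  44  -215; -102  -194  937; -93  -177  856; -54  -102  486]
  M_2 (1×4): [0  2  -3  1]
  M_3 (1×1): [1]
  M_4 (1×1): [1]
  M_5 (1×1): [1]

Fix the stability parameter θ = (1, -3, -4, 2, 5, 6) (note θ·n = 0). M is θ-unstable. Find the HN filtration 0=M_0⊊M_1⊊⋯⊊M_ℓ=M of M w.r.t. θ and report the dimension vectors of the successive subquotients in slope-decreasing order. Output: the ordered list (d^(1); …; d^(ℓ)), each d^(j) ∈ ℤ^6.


Barcode: M ≅ I[1,2]^2, I[1,6], I[2,2]. HN layers by μ_θ (6 steps, strictly decreasing):
  μ^(1)=6; μ^(2)=5; μ^(3)=2; μ^(4)=-1; μ^(5)=-2; μ^(6)=-3

((0, 0, 0, 0, 0, 1); (0, 0, 0, 0, 1, 0); (0, 0, 0, 1, 0, 0); (2, 2, 0, 0, 0, 0); (1, 1, 1, 0, 0, 0); (0, 1, 0, 0, 0, 0))


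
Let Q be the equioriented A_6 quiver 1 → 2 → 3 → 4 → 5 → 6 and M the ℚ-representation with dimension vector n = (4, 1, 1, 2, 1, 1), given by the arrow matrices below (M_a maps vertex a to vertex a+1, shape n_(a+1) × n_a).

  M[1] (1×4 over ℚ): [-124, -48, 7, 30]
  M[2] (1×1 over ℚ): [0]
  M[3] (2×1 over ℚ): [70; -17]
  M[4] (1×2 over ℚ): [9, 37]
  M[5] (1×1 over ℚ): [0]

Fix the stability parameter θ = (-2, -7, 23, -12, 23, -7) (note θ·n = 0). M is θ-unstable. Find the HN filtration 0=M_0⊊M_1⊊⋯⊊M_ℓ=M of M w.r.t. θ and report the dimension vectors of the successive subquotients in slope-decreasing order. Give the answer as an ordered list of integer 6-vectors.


Barcode: M ≅ I[1,1]^3, I[1,2], I[3,5], I[4,4], I[6,6]. HN layers by μ_θ (6 steps, strictly decreasing):
  μ^(1)=23; μ^(2)=11/2; μ^(3)=-2; μ^(4)=-9/2; μ^(5)=-7; μ^(6)=-12

((0, 0, 0, 0, 1, 0); (0, 0, 1, 1, 0, 0); (3, 0, 0, 0, 0, 0); (1, 1, 0, 0, 0, 0); (0, 0, 0, 0, 0, 1); (0, 0, 0, 1, 0, 0))


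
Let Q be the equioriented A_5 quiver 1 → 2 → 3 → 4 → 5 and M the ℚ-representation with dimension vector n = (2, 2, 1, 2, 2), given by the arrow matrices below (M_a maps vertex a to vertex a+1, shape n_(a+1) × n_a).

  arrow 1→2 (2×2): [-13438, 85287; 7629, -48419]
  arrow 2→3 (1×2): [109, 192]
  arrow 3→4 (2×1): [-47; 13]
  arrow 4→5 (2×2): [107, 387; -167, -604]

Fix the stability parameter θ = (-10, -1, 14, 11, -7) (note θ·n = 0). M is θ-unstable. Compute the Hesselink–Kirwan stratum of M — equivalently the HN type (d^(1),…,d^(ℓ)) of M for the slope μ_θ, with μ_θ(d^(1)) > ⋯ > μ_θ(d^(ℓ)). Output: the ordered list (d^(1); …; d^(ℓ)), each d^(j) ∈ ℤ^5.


Barcode: M ≅ I[1,2], I[1,5], I[4,5]. HN layers by μ_θ (4 steps, strictly decreasing):
  μ^(1)=6; μ^(2)=2; μ^(3)=-1; μ^(4)=-10

((0, 0, 1, 1, 1); (0, 0, 0, 1, 1); (0, 2, 0, 0, 0); (2, 0, 0, 0, 0))


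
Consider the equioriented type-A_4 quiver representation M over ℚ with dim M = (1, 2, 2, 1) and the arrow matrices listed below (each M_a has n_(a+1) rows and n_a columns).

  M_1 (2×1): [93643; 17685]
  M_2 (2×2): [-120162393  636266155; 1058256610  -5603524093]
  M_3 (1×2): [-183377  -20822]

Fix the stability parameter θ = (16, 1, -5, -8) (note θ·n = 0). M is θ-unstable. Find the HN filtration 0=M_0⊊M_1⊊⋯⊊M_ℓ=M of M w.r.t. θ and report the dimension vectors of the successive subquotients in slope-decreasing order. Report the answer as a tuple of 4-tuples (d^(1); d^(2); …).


Barcode: M ≅ I[1,4], I[2,3]. HN layers by μ_θ (2 steps, strictly decreasing):
  μ^(1)=1; μ^(2)=-2

((1, 1, 1, 1); (0, 1, 1, 0))


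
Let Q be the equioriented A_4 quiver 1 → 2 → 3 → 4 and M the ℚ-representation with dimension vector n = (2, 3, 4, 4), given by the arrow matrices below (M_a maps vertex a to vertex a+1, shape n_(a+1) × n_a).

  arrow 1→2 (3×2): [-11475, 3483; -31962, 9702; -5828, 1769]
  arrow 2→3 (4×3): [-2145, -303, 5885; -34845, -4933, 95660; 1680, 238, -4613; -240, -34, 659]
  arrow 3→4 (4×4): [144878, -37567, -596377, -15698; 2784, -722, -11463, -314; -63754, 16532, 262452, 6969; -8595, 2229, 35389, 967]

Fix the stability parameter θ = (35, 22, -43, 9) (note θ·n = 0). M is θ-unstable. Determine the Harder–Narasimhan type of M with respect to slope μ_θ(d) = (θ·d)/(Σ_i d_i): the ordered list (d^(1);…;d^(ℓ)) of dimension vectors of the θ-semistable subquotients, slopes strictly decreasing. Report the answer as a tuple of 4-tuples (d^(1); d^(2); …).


Barcode: M ≅ I[1,4]^2, I[2,2], I[3,4]^2. HN layers by μ_θ (4 steps, strictly decreasing):
  μ^(1)=22; μ^(2)=9; μ^(3)=14/3; μ^(4)=-43

((0, 1, 0, 0); (0, 0, 0, 4); (2, 2, 2, 0); (0, 0, 2, 0))


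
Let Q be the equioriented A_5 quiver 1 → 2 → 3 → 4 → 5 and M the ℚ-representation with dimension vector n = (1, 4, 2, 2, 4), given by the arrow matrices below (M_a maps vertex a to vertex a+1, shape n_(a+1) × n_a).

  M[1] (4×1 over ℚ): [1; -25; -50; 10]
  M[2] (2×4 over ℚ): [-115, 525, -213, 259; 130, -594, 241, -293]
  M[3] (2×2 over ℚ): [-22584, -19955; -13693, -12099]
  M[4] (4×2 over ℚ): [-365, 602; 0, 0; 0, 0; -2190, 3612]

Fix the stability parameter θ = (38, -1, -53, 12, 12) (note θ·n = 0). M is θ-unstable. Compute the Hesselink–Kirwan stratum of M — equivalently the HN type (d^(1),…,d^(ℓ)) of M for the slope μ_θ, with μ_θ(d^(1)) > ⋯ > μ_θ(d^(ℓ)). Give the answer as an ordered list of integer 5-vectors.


Interval decomposition of M: I[1,2], I[2,2], I[2,4], I[2,5], I[5,5]^3.
HN type (ℓ=4): μ^(1)=37/2; μ^(2)=12; μ^(3)=-1; μ^(4)=-27

((1, 1, 0, 0, 0); (0, 0, 0, 2, 4); (0, 1, 0, 0, 0); (0, 2, 2, 0, 0))


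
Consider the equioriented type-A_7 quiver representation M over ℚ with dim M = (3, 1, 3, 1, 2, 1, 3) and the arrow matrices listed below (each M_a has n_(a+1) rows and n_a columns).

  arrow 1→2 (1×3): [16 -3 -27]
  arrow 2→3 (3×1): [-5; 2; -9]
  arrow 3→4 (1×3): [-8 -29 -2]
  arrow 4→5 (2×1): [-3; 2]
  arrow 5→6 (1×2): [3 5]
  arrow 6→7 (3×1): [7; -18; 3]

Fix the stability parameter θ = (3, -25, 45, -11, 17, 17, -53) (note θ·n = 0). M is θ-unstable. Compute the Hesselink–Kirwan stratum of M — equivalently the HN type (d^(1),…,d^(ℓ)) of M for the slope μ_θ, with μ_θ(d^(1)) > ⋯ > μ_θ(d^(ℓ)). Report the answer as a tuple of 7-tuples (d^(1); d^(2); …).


Via rank(M_{q-1}∘⋯∘M_p): M ≅ I[1,1]^2, I[1,3], I[3,3], I[3,7], I[5,5], I[7,7]^2.
μ_θ-semistable layers: μ^(1)=45; μ^(2)=17; μ^(3)=3; μ^(4)=-11; μ^(5)=-53

((0, 0, 2, 0, 0, 0, 0); (0, 0, 0, 0, 1, 0, 0); (2, 0, 1, 1, 1, 1, 1); (1, 1, 0, 0, 0, 0, 0); (0, 0, 0, 0, 0, 0, 2))


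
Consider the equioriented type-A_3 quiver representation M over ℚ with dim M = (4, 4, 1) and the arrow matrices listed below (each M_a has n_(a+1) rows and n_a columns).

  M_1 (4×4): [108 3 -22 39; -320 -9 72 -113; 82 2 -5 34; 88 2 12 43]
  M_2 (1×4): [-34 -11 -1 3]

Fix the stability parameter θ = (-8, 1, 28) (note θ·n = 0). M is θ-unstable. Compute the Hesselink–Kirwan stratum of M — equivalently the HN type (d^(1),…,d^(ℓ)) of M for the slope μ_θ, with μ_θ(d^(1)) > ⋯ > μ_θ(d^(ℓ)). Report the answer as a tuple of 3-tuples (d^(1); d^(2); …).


Barcode: M ≅ I[1,1], I[1,2]^2, I[1,3], I[2,2]. HN layers by μ_θ (3 steps, strictly decreasing):
  μ^(1)=28; μ^(2)=1; μ^(3)=-8

((0, 0, 1); (0, 4, 0); (4, 0, 0))


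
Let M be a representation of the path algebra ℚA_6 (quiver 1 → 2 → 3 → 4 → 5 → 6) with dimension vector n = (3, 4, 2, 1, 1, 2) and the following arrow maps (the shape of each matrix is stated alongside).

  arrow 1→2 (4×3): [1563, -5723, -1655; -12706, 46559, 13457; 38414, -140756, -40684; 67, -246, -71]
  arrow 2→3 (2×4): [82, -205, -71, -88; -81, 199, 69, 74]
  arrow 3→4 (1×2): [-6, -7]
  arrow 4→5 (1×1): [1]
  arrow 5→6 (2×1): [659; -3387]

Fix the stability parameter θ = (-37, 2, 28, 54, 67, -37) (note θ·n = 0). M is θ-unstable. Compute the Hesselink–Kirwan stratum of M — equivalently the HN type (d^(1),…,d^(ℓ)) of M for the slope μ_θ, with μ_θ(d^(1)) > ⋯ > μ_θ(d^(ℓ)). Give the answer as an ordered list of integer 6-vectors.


Barcode: M ≅ I[1,2], I[1,3], I[1,6], I[2,2], I[6,6]. HN layers by μ_θ (3 steps, strictly decreasing):
  μ^(1)=28; μ^(2)=2; μ^(3)=-37

((0, 0, 2, 1, 1, 1); (0, 4, 0, 0, 0, 0); (3, 0, 0, 0, 0, 1))


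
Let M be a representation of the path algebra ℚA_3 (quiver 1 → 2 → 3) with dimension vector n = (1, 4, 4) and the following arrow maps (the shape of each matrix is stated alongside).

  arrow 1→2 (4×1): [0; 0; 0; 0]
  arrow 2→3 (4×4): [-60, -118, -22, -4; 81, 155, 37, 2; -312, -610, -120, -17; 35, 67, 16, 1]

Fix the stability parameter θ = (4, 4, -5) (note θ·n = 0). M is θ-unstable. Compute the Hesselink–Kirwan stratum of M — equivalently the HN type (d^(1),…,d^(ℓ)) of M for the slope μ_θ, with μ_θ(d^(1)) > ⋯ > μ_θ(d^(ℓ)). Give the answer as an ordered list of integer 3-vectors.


Interval decomposition of M: I[1,1], I[2,3]^4.
HN type (ℓ=2): μ^(1)=4; μ^(2)=-1/2

((1, 0, 0); (0, 4, 4))


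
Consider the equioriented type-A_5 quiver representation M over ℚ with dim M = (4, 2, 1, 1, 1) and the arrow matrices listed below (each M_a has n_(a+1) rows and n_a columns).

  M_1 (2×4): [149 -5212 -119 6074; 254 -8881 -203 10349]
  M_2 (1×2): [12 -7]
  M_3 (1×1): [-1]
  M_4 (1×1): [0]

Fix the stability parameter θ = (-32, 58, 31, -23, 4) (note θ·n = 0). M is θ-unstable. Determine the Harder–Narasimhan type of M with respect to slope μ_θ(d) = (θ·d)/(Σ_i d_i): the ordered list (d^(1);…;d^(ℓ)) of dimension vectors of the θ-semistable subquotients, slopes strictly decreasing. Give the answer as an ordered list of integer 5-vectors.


Interval decomposition of M: I[1,1]^2, I[1,2], I[1,4], I[5,5].
HN type (ℓ=4): μ^(1)=58; μ^(2)=22; μ^(3)=4; μ^(4)=-32

((0, 1, 0, 0, 0); (0, 1, 1, 1, 0); (0, 0, 0, 0, 1); (4, 0, 0, 0, 0))


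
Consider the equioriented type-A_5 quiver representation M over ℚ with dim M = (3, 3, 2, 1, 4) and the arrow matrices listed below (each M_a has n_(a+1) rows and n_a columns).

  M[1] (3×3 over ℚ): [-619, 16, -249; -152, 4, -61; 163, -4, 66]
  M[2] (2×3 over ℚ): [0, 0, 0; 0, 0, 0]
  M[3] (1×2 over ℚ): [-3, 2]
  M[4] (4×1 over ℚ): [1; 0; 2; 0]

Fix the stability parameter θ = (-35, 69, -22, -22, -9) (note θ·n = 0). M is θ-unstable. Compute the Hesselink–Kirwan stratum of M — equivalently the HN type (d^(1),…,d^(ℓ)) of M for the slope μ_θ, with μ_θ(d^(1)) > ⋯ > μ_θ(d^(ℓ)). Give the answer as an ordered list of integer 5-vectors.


Interval decomposition of M: I[1,1], I[1,2]^2, I[2,2], I[3,3], I[3,5], I[5,5]^3.
HN type (ℓ=4): μ^(1)=69; μ^(2)=-9; μ^(3)=-22; μ^(4)=-35

((0, 3, 0, 0, 0); (0, 0, 0, 0, 4); (0, 0, 2, 1, 0); (3, 0, 0, 0, 0))


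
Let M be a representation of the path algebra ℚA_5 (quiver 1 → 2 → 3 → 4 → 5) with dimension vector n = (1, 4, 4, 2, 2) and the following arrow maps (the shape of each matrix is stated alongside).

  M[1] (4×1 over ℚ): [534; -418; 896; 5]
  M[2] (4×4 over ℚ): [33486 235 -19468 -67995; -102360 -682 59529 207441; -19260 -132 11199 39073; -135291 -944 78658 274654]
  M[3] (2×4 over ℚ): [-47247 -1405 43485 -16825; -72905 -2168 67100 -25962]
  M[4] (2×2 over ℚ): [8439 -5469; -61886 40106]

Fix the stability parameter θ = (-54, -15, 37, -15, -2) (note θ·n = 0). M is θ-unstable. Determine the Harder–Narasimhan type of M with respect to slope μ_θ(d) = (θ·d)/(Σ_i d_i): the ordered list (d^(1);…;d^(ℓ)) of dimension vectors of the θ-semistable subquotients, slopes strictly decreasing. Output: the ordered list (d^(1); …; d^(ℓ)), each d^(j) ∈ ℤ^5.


Via rank(M_{q-1}∘⋯∘M_p): M ≅ I[1,4], I[2,3]^2, I[2,5], I[5,5].
μ_θ-semistable layers: μ^(1)=37; μ^(2)=11; μ^(3)=20/3; μ^(4)=-2; μ^(5)=-15; μ^(6)=-54

((0, 0, 2, 0, 0); (0, 0, 1, 1, 0); (0, 0, 1, 1, 1); (0, 0, 0, 0, 1); (0, 4, 0, 0, 0); (1, 0, 0, 0, 0))


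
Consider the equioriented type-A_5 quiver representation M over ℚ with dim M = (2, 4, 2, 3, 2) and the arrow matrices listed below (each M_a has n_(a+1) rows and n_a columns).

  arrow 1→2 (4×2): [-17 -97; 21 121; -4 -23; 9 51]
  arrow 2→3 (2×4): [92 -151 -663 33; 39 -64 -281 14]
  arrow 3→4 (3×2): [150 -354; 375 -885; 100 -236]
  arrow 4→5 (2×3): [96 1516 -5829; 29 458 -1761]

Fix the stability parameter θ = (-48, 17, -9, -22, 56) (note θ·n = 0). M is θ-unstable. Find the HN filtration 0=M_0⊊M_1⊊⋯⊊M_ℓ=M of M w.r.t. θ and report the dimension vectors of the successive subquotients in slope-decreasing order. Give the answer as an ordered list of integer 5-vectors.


Via rank(M_{q-1}∘⋯∘M_p): M ≅ I[1,3], I[1,4], I[2,2]^2, I[4,5]^2.
μ_θ-semistable layers: μ^(1)=56; μ^(2)=17; μ^(3)=4; μ^(4)=-14/3; μ^(5)=-22; μ^(6)=-48

((0, 0, 0, 0, 2); (0, 2, 0, 0, 0); (0, 1, 1, 0, 0); (0, 1, 1, 1, 0); (0, 0, 0, 2, 0); (2, 0, 0, 0, 0))


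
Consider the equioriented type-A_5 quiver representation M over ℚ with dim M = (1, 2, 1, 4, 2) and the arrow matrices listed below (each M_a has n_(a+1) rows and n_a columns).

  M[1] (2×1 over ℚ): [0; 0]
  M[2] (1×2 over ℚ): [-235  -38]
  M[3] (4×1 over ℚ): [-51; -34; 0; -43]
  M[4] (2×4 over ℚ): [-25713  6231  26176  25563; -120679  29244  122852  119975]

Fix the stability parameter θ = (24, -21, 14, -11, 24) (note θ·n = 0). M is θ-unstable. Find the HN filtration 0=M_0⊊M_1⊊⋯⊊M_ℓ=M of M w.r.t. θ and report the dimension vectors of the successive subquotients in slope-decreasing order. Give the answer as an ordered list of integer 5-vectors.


Interval decomposition of M: I[1,1], I[2,2], I[2,5], I[4,4]^2, I[4,5].
HN type (ℓ=4): μ^(1)=24; μ^(2)=3/2; μ^(3)=-11; μ^(4)=-21

((1, 0, 0, 0, 2); (0, 0, 1, 1, 0); (0, 0, 0, 3, 0); (0, 2, 0, 0, 0))


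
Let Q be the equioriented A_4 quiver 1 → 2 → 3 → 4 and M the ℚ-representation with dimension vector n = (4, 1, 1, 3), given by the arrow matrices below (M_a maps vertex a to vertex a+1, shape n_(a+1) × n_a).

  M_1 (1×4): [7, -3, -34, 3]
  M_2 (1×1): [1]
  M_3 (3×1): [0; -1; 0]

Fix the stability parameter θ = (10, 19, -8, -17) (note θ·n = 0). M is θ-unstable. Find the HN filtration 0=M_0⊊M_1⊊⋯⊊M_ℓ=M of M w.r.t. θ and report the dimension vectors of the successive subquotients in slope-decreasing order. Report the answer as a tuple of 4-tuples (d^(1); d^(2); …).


Via rank(M_{q-1}∘⋯∘M_p): M ≅ I[1,1]^3, I[1,4], I[4,4]^2.
μ_θ-semistable layers: μ^(1)=10; μ^(2)=1; μ^(3)=-17

((3, 0, 0, 0); (1, 1, 1, 1); (0, 0, 0, 2))


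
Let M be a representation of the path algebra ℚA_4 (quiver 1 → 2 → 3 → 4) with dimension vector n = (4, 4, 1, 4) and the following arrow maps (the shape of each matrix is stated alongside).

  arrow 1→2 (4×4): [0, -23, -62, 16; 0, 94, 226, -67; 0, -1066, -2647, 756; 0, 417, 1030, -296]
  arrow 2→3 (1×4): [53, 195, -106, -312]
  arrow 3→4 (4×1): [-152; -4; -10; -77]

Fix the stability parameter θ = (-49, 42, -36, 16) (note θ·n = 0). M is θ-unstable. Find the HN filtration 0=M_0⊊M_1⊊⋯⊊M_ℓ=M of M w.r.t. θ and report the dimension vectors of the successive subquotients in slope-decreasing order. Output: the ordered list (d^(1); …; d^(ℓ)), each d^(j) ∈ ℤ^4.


Interval decomposition of M: I[1,1], I[1,2]^2, I[1,4], I[2,2], I[4,4]^3.
HN type (ℓ=4): μ^(1)=42; μ^(2)=16; μ^(3)=3; μ^(4)=-49

((0, 3, 0, 0); (0, 0, 0, 4); (0, 1, 1, 0); (4, 0, 0, 0))


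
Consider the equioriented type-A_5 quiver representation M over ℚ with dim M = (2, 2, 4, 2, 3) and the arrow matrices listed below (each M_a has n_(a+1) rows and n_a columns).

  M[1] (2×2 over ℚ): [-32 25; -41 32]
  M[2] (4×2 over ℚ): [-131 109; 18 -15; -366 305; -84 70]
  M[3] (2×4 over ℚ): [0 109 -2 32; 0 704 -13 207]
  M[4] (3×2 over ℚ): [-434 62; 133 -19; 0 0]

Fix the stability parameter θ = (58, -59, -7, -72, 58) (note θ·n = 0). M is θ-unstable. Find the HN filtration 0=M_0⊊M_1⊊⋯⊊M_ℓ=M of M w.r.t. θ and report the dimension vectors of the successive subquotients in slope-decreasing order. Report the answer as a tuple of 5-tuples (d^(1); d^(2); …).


Via rank(M_{q-1}∘⋯∘M_p): M ≅ I[1,3], I[1,4], I[3,3], I[3,5], I[5,5]^2.
μ_θ-semistable layers: μ^(1)=58; μ^(2)=-8/3; μ^(3)=-7; μ^(4)=-20; μ^(5)=-79/2

((0, 0, 0, 0, 3); (1, 1, 1, 0, 0); (0, 0, 1, 0, 0); (1, 1, 1, 1, 0); (0, 0, 1, 1, 0))


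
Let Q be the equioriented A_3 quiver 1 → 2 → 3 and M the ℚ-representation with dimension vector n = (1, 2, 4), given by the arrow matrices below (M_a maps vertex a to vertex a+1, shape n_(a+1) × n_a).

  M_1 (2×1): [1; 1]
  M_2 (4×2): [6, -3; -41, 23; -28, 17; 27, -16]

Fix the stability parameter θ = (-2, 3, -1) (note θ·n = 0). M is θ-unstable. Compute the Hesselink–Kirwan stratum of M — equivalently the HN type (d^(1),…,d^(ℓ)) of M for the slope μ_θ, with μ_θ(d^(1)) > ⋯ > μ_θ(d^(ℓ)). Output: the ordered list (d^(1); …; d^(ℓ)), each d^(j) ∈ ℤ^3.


Barcode: M ≅ I[1,3], I[2,3], I[3,3]^2. HN layers by μ_θ (3 steps, strictly decreasing):
  μ^(1)=1; μ^(2)=-1; μ^(3)=-2

((0, 2, 2); (0, 0, 2); (1, 0, 0))


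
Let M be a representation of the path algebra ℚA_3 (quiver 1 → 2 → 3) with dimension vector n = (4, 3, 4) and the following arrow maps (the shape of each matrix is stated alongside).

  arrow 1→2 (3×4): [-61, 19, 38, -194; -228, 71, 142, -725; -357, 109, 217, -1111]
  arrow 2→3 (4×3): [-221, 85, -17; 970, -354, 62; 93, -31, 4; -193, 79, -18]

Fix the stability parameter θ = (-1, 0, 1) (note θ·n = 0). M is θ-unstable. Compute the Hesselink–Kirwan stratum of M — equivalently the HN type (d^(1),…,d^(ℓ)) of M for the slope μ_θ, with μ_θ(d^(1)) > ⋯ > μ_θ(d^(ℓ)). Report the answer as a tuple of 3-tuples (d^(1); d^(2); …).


Barcode: M ≅ I[1,1], I[1,2], I[1,3]^2, I[3,3]^2. HN layers by μ_θ (3 steps, strictly decreasing):
  μ^(1)=1; μ^(2)=0; μ^(3)=-1

((0, 0, 4); (0, 3, 0); (4, 0, 0))


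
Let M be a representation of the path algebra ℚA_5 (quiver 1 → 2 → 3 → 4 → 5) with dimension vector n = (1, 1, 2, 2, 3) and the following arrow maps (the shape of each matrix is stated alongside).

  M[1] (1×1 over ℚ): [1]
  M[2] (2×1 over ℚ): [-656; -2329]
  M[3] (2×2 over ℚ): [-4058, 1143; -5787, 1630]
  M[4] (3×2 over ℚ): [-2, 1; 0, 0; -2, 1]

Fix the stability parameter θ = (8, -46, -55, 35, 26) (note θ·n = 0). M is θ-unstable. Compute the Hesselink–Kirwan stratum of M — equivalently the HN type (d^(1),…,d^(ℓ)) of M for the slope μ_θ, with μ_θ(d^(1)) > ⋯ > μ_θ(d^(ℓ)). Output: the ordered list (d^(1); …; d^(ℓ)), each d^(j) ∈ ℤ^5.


Barcode: M ≅ I[1,4], I[3,5], I[5,5]^2. HN layers by μ_θ (5 steps, strictly decreasing):
  μ^(1)=35; μ^(2)=61/2; μ^(3)=26; μ^(4)=-31; μ^(5)=-55

((0, 0, 0, 1, 0); (0, 0, 0, 1, 1); (0, 0, 0, 0, 2); (1, 1, 1, 0, 0); (0, 0, 1, 0, 0))


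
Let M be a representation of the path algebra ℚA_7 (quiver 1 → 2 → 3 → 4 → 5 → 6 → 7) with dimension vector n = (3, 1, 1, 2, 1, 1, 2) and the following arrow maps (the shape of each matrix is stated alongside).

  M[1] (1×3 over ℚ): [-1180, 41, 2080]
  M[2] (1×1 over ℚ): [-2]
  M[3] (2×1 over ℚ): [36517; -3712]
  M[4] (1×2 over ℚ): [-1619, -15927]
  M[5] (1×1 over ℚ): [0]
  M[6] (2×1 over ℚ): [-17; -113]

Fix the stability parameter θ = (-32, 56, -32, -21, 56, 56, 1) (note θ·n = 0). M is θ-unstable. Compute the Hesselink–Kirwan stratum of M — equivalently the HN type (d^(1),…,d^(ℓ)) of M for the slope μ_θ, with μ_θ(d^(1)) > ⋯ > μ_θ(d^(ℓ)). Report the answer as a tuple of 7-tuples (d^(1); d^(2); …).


Via rank(M_{q-1}∘⋯∘M_p): M ≅ I[1,1]^2, I[1,5], I[4,4], I[6,7], I[7,7].
μ_θ-semistable layers: μ^(1)=56; μ^(2)=57/2; μ^(3)=1; μ^(4)=-21; μ^(5)=-32

((0, 0, 0, 0, 1, 0, 0); (0, 0, 0, 0, 0, 1, 1); (0, 1, 1, 1, 0, 0, 1); (0, 0, 0, 1, 0, 0, 0); (3, 0, 0, 0, 0, 0, 0))


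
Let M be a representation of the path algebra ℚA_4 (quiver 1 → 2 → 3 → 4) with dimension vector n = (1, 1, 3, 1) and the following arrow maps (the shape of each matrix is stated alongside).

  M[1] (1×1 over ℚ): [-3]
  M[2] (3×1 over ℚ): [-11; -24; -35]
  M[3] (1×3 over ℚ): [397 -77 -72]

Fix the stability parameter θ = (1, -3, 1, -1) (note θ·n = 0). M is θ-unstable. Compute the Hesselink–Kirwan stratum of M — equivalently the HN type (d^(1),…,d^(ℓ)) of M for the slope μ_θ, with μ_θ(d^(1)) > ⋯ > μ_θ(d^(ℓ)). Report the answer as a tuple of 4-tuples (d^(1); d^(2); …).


Barcode: M ≅ I[1,4], I[3,3]^2. HN layers by μ_θ (3 steps, strictly decreasing):
  μ^(1)=1; μ^(2)=0; μ^(3)=-1

((0, 0, 2, 0); (0, 0, 1, 1); (1, 1, 0, 0))


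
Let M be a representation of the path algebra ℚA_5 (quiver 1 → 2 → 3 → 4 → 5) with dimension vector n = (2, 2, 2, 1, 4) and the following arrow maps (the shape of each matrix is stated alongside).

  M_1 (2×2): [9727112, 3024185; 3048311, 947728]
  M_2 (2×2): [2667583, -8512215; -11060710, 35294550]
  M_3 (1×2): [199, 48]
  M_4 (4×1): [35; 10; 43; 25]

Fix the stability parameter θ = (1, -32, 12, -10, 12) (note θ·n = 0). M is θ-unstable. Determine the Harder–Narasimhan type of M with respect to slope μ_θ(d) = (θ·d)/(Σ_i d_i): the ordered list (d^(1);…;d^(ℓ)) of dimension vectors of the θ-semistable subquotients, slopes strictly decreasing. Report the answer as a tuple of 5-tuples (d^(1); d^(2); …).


Barcode: M ≅ I[1,2], I[1,5], I[3,3], I[5,5]^3. HN layers by μ_θ (3 steps, strictly decreasing):
  μ^(1)=12; μ^(2)=1; μ^(3)=-31/2

((0, 0, 1, 0, 4); (0, 0, 1, 1, 0); (2, 2, 0, 0, 0))


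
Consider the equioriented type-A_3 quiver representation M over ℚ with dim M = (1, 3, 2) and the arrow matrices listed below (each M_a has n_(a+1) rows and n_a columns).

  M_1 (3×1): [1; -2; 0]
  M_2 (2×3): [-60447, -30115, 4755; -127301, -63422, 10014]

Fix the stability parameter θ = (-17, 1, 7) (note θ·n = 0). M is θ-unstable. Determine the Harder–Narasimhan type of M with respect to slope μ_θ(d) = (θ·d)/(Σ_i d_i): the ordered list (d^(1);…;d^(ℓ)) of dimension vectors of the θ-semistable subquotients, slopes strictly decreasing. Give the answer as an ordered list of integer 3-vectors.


Via rank(M_{q-1}∘⋯∘M_p): M ≅ I[1,3], I[2,2], I[2,3].
μ_θ-semistable layers: μ^(1)=7; μ^(2)=1; μ^(3)=-17

((0, 0, 2); (0, 3, 0); (1, 0, 0))


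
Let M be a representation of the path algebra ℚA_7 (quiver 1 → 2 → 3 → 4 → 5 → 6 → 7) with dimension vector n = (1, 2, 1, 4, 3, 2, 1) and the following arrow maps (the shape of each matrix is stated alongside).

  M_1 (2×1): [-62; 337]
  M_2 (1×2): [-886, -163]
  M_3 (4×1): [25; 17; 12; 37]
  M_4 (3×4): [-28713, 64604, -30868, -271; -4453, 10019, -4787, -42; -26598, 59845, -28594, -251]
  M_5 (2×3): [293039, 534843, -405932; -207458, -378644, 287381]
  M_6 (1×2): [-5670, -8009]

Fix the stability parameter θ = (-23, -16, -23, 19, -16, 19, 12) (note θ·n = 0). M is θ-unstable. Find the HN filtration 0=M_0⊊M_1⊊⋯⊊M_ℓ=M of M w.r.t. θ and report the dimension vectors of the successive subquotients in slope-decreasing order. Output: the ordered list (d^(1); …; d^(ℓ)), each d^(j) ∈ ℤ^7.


Interval decomposition of M: I[1,4], I[2,2], I[4,5], I[4,6], I[4,7].
HN type (ℓ=6): μ^(1)=19; μ^(2)=31/2; μ^(3)=3/2; μ^(4)=-16; μ^(5)=-39/2; μ^(6)=-23

((0, 0, 0, 1, 0, 1, 0); (0, 0, 0, 0, 0, 1, 1); (0, 0, 0, 3, 3, 0, 0); (0, 1, 0, 0, 0, 0, 0); (0, 1, 1, 0, 0, 0, 0); (1, 0, 0, 0, 0, 0, 0))


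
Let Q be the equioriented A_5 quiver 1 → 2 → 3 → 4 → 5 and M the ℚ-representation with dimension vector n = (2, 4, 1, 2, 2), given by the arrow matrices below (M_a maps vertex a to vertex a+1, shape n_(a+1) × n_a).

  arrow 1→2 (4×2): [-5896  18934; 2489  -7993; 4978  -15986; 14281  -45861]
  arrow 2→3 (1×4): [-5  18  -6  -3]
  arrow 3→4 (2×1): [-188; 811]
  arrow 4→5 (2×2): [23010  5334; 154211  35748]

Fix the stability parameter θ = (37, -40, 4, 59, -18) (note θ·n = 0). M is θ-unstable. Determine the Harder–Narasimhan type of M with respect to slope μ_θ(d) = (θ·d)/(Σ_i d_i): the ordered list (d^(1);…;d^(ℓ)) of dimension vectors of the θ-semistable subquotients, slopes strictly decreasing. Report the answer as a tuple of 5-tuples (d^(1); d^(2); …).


Via rank(M_{q-1}∘⋯∘M_p): M ≅ I[1,2], I[1,5], I[2,2]^2, I[4,5].
μ_θ-semistable layers: μ^(1)=41/2; μ^(2)=4; μ^(3)=-3/2; μ^(4)=-40

((0, 0, 0, 2, 2); (0, 0, 1, 0, 0); (2, 2, 0, 0, 0); (0, 2, 0, 0, 0))


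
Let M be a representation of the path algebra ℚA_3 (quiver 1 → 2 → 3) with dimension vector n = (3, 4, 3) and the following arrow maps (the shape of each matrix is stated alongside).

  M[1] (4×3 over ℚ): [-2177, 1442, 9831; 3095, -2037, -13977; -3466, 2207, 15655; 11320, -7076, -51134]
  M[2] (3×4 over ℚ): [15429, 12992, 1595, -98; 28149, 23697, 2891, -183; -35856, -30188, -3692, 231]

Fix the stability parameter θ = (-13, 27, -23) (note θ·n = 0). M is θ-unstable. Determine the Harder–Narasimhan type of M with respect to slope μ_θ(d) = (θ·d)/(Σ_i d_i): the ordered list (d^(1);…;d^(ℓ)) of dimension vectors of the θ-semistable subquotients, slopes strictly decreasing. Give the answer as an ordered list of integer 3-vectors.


Barcode: M ≅ I[1,3]^3, I[2,2]. HN layers by μ_θ (3 steps, strictly decreasing):
  μ^(1)=27; μ^(2)=2; μ^(3)=-13

((0, 1, 0); (0, 3, 3); (3, 0, 0))


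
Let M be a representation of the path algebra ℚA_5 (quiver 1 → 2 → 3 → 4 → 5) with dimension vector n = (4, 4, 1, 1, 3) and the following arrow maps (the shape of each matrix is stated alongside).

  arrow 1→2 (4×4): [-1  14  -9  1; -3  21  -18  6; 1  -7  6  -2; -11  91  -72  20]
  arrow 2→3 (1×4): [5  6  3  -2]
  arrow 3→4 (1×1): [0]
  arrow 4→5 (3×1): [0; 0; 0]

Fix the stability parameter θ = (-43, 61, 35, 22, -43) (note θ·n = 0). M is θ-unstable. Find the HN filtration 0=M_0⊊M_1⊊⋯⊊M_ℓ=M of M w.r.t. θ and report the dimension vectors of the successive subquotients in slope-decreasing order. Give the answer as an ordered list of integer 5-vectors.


Barcode: M ≅ I[1,1]^2, I[1,2], I[1,3], I[2,2]^2, I[4,4], I[5,5]^3. HN layers by μ_θ (4 steps, strictly decreasing):
  μ^(1)=61; μ^(2)=48; μ^(3)=22; μ^(4)=-43

((0, 3, 0, 0, 0); (0, 1, 1, 0, 0); (0, 0, 0, 1, 0); (4, 0, 0, 0, 3))


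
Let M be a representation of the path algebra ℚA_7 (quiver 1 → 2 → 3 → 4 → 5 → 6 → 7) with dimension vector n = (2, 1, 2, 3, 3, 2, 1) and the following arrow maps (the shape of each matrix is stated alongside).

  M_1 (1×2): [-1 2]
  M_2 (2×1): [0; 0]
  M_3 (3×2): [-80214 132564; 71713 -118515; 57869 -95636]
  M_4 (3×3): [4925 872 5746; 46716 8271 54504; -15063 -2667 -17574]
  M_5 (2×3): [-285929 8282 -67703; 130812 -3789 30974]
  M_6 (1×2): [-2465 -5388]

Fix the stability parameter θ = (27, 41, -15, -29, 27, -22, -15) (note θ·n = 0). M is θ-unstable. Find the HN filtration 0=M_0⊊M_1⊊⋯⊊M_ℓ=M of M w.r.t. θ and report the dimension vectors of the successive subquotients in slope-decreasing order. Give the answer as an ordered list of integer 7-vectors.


Interval decomposition of M: I[1,1], I[1,2], I[3,4], I[3,7], I[4,6], I[5,5].
HN type (ℓ=6): μ^(1)=41; μ^(2)=27; μ^(3)=5/2; μ^(4)=-10/3; μ^(5)=-22; μ^(6)=-29

((0, 1, 0, 0, 0, 0, 0); (2, 0, 0, 0, 1, 0, 0); (0, 0, 0, 0, 1, 1, 0); (0, 0, 0, 0, 1, 1, 1); (0, 0, 2, 2, 0, 0, 0); (0, 0, 0, 1, 0, 0, 0))


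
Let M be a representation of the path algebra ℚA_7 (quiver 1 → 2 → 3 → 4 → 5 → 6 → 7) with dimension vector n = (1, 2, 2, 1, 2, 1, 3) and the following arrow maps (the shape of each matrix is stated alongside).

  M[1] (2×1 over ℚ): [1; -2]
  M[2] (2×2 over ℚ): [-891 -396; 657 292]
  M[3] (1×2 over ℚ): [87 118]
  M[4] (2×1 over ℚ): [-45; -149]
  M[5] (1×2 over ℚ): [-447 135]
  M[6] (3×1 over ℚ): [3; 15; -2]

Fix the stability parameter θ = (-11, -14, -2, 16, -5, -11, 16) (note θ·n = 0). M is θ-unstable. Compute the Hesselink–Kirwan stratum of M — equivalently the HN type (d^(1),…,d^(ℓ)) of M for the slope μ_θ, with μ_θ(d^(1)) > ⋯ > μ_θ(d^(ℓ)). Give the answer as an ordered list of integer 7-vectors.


Via rank(M_{q-1}∘⋯∘M_p): M ≅ I[1,5], I[2,2], I[3,3], I[5,7], I[7,7]^2.
μ_θ-semistable layers: μ^(1)=16; μ^(2)=11/2; μ^(3)=-2; μ^(4)=-8; μ^(5)=-25/2; μ^(6)=-14

((0, 0, 0, 0, 0, 0, 3); (0, 0, 0, 1, 1, 0, 0); (0, 0, 2, 0, 0, 0, 0); (0, 0, 0, 0, 1, 1, 0); (1, 1, 0, 0, 0, 0, 0); (0, 1, 0, 0, 0, 0, 0))
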